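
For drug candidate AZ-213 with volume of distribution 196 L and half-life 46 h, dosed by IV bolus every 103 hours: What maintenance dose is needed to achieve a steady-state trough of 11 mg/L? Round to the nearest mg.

τ/t½ = 103/46 ≈ 2.2391, so f = (1/2)^(103/46) ≈ 0.211814.
Cmin,ss = (D/Vd)·f/(1−f), so D = Cmin,ss·Vd·(1−f)/f.
D = 11 × 196 × (1−f)/f ≈ 11 × 196 × 3.72112 ≈ 8022.73 mg.

8023 mg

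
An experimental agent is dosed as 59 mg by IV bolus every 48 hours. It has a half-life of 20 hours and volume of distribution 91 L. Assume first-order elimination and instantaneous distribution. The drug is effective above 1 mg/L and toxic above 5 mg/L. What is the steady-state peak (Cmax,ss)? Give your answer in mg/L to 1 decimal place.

0.8 mg/L

k = ln2/t½ = ln2/20 ≈ 0.034657 h⁻¹; fraction remaining f = e^(−kτ) = e^(−0.034657×48) ≈ 0.1895.
At steady state, accumulation factor R = 1/(1 − e^(−kτ)) ≈ 1.2338.
Each bolus raises the concentration by D/Vd = 59/91 ≈ 0.648 mg/L.
Steady-state peak Cmax,ss = C₀·R ≈ 0.648 × 1.2338 ≈ 0.800 mg/L.
Peak 0.8 mg/L vs MTC 5 mg/L: below toxic threshold.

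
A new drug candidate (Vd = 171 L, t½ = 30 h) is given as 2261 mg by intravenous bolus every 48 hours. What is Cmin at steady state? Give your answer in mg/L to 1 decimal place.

6.5 mg/L

k = ln2/t½ = ln2/30 ≈ 0.023105 h⁻¹; fraction remaining f = e^(−kτ) = e^(−0.023105×48) ≈ 0.3299.
Accumulation ratio R = 1/(1 − f) ≈ 1/0.6701 ≈ 1.4923.
Each bolus raises the concentration by D/Vd = 2261/171 ≈ 13.222 mg/L.
Cmax,ss = C₀/(1 − f) ≈ 13.222/0.6701 ≈ 19.731 mg/L.
One interval later, Cmin,ss = Cmax,ss·e^(−kτ) ≈ 19.731 × 0.3299 ≈ 6.509 mg/L.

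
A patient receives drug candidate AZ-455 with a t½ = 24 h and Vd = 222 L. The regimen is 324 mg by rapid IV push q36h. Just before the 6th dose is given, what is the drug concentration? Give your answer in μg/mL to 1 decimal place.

f = (1/2)^(τ/t½) = (1/2)^(36/24) ≈ 0.3536.
C₀ = D/Vd = 324/222 ≈ 1.459 μg/mL.
Before the 6th dose, 5 doses have been given. Superposition: Cmin = C₀·(f + f² + … + f^5).
≈ 1.459 × (0.3536 + 0.1250 + 0.0442 + 0.0156 + 0.0055) ≈ 1.459 × 0.5439 ≈ 0.794 μg/mL.

0.8 μg/mL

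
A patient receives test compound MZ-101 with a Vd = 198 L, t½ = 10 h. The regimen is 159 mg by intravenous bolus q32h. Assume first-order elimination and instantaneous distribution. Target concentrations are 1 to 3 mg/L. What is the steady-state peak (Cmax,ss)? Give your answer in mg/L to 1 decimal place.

k = ln2/t½ = ln2/10 ≈ 0.069315 h⁻¹; fraction remaining f = e^(−kτ) = e^(−0.069315×32) ≈ 0.1088.
At steady state, accumulation factor R = 1/(1 − e^(−kτ)) ≈ 1.1221.
Each bolus raises the concentration by D/Vd = 159/198 ≈ 0.803 mg/L.
Cmax,ss = C₀/(1 − f) ≈ 0.803/0.8912 ≈ 0.901 mg/L.
Peak 0.9 mg/L vs MTC 3 mg/L: below toxic threshold.

0.9 mg/L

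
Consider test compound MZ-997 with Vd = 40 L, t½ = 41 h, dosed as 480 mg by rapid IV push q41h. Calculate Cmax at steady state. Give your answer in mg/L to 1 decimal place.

24.0 mg/L

The dosing interval is 1 half-life, so f = 2^(−1) = 0.5.
Accumulation ratio R = 1/(1 − f) = 1/0.5 = 2/1.
Single-dose peak C₀ = D/Vd = 480/40 = 12 mg/L.
Steady-state peak Cmax,ss = C₀·R = 12 × 2/1 ≈ 24.000 mg/L.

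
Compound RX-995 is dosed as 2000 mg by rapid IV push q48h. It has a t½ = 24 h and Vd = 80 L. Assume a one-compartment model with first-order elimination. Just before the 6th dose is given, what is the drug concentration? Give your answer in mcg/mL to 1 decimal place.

8.3 mcg/mL

f = (1/2)^(τ/t½) = (1/2)^(48/24) ≈ 0.2500.
C₀ = D/Vd = 2000/80 ≈ 25.000 mcg/mL.
Before the 6th dose, 5 doses have been given. Superposition: Cmin = C₀·(f + f² + … + f^5).
≈ 25.000 × (0.2500 + 0.0625 + 0.0156 + 0.0039 + 0.0010) ≈ 25.000 × 0.3330 ≈ 8.325 mcg/mL.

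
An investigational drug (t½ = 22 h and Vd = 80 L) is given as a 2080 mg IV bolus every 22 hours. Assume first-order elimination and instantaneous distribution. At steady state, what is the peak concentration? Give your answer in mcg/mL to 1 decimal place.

52.0 mcg/mL

The dosing interval is 1 half-life, so f = 2^(−1) = 0.5.
At steady state, R = 1/(1 − 0.5) = 2/1.
Single-dose peak C₀ = D/Vd = 2080/80 = 26 mcg/mL.
Steady-state peak Cmax,ss = C₀·R = 26 × 2/1 ≈ 52.000 mcg/mL.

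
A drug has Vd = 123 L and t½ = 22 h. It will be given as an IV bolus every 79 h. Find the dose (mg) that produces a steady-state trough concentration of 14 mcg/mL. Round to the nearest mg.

τ/t½ = 79/22 ≈ 3.5909, so f = (1/2)^(79/22) ≈ 0.082991.
Cmin,ss = (D/Vd)·f/(1−f), so D = Cmin,ss·Vd·(1−f)/f.
D = 14 × 123 × (1−f)/f ≈ 14 × 123 × 11.04950 ≈ 19027.24 mg.

19027 mg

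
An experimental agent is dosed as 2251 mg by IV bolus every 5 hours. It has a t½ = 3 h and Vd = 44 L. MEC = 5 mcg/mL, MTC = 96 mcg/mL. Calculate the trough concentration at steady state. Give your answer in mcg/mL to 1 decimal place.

23.5 mcg/mL

Over one 5-h interval, 5/3 ≈ 1.6667 half-lives elapse, leaving f ≈ 0.3150 of each dose.
At steady state, accumulation factor R = 1/(1 − e^(−kτ)) ≈ 1.4599.
Each bolus raises the concentration by D/Vd = 2251/44 ≈ 51.159 mcg/mL.
Steady-state peak Cmax,ss = C₀·R ≈ 51.159 × 1.4599 ≈ 74.687 mcg/mL.
One interval later, Cmin,ss = Cmax,ss·e^(−kτ) ≈ 74.687 × 0.3150 ≈ 23.526 mcg/mL.
Trough 23.5 mcg/mL vs MEC 5 mcg/mL: adequate.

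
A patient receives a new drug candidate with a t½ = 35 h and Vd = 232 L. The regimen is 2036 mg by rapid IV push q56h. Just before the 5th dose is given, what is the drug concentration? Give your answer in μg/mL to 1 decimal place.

f = (1/2)^(τ/t½) = (1/2)^(56/35) ≈ 0.3299.
C₀ = D/Vd = 2036/232 ≈ 8.776 μg/mL.
Before the 5th dose, 4 doses have been given. Superposition: Cmin = C₀·(f + f² + … + f^4).
≈ 8.776 × (0.3299 + 0.1088 + 0.0359 + 0.0118) ≈ 8.776 × 0.4864 ≈ 4.269 μg/mL.

4.3 μg/mL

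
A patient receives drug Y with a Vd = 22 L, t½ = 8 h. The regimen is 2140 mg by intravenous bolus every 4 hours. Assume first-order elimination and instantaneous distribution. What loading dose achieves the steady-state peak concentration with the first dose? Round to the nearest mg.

7306 mg

f = (1/2)^(4/8) ≈ 0.707107; accumulation ratio R = 1/(1−f) ≈ 3.41422.
Loading dose to hit Cmax,ss on first dose: D_load = D_maint·R ≈ 2140 × 3.41422 ≈ 7306.43 mg.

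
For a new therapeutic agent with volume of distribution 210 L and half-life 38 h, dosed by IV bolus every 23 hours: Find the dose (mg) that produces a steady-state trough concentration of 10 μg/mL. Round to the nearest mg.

τ/t½ = 23/38 ≈ 0.60526, so f = (1/2)^(23/38) ≈ 0.657351.
Cmin,ss = (D/Vd)·f/(1−f), so D = Cmin,ss·Vd·(1−f)/f.
D = 10 × 210 × (1−f)/f ≈ 10 × 210 × 0.52126 ≈ 1094.65 mg.

1095 mg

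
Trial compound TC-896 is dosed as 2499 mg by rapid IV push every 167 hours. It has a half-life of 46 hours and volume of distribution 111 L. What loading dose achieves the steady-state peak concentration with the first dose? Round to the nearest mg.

2719 mg

f = (1/2)^(167/46) ≈ 0.080748; accumulation ratio R = 1/(1−f) ≈ 1.08784.
Loading dose to hit Cmax,ss on first dose: D_load = D_maint·R ≈ 2499 × 1.08784 ≈ 2718.51 mg.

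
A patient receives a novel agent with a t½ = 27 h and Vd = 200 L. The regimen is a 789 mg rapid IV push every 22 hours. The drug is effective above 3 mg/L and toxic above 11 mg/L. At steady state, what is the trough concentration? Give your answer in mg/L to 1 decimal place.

τ/t½ = 22/27 ≈ 0.81481, so fraction remaining f = (1/2)^(22/27) ≈ 0.5685.
Single-dose peak C₀ = D/Vd = 789/200 ≈ 3.945 mg/L.
Steady-state trough Cmin,ss = C₀·f/(1−f) ≈ 3.945 × 0.5685/0.4315 ≈ 5.198 mg/L.
Trough 5.2 mg/L vs MEC 3 mg/L: adequate.

5.2 mg/L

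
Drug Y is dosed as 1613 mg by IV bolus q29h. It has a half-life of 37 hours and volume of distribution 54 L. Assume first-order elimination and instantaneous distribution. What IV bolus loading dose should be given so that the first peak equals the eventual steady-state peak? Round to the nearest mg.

3848 mg

f = (1/2)^(29/37) ≈ 0.580841; accumulation ratio R = 1/(1−f) ≈ 2.38573.
Loading dose to hit Cmax,ss on first dose: D_load = D_maint·R ≈ 1613 × 2.38573 ≈ 3848.18 mg.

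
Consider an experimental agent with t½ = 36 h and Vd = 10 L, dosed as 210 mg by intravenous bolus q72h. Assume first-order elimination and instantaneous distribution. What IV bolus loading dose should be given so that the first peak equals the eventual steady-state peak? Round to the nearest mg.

f = (1/2)^(72/36) ≈ 0.250000; accumulation ratio R = 1/(1−f) ≈ 1.33333.
Loading dose to hit Cmax,ss on first dose: D_load = D_maint·R ≈ 210 × 1.33333 ≈ 280.00 mg.

280 mg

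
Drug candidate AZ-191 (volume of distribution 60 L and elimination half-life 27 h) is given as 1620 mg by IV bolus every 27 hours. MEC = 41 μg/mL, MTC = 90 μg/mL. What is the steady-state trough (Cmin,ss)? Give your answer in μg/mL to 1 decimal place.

τ = 27 h = 1 half-life, so f = (1/2)^1 = 0.5.
At steady state, R = 1/(1 − 0.5) = 2/1.
Single-dose peak C₀ = D/Vd = 1620/60 = 27 μg/mL.
Steady-state peak Cmax,ss = C₀·R = 27 × 2/1 ≈ 54.000 μg/mL.
Steady-state trough Cmin,ss = Cmax,ss·f ≈ 54.000 × 0.5 ≈ 27.000 μg/mL.
Trough 27.0 μg/mL vs MEC 41 μg/mL: subtherapeutic.

27.0 μg/mL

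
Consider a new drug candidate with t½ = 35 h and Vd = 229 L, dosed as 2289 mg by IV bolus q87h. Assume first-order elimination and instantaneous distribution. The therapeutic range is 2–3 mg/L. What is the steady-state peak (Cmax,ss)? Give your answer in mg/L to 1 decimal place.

12.2 mg/L

k = ln2/t½ = ln2/35 ≈ 0.019804 h⁻¹; fraction remaining f = e^(−kτ) = e^(−0.019804×87) ≈ 0.1785.
Accumulation ratio R = 1/(1 − f) ≈ 1/0.8215 ≈ 1.2173.
Each bolus raises the concentration by D/Vd = 2289/229 ≈ 9.996 mg/L.
Steady-state peak Cmax,ss = C₀·R ≈ 9.996 × 1.2173 ≈ 12.168 mg/L.
Peak 12.2 mg/L vs MTC 3 mg/L: exceeds toxic threshold.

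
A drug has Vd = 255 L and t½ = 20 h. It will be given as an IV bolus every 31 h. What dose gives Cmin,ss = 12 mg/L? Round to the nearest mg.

τ/t½ = 31/20 ≈ 1.55, so f = (1/2)^(31/20) ≈ 0.341510.
Cmin,ss = (D/Vd)·f/(1−f), so D = Cmin,ss·Vd·(1−f)/f.
D = 12 × 255 × (1−f)/f ≈ 12 × 255 × 1.92817 ≈ 5900.20 mg.

5900 mg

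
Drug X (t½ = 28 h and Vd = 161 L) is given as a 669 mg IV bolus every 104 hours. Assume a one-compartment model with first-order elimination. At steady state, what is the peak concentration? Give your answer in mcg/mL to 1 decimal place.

4.5 mcg/mL

k = ln2/t½ = ln2/28 ≈ 0.024755 h⁻¹; fraction remaining f = e^(−kτ) = e^(−0.024755×104) ≈ 0.0762.
At steady state, accumulation factor R = 1/(1 − e^(−kτ)) ≈ 1.0825.
Single-dose peak C₀ = D/Vd = 669/161 ≈ 4.155 mcg/mL.
Cmax,ss = C₀/(1 − f) ≈ 4.155/0.9238 ≈ 4.498 mcg/mL.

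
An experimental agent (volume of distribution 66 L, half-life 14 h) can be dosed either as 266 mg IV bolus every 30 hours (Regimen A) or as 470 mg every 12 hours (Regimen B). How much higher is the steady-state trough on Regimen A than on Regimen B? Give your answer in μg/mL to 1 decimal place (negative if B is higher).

Regimen A: f = (1/2)^(30/14) ≈ 0.2264; Cmin,ss = (266/66)·f/(1−f) ≈ 1.179 μg/mL.
Regimen B: f = (1/2)^(12/14) ≈ 0.5520; Cmin,ss = (470/66)·f/(1−f) ≈ 8.774 μg/mL.
Difference ≈ 1.179 − 8.774 ≈ -7.595 μg/mL.

-7.6 μg/mL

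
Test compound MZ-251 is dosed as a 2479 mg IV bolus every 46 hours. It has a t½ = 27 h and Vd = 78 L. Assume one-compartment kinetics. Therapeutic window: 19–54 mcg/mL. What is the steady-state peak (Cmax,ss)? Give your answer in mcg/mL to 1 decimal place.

45.9 mcg/mL

k = ln2/t½ = ln2/27 ≈ 0.025672 h⁻¹; fraction remaining f = e^(−kτ) = e^(−0.025672×46) ≈ 0.3070.
Accumulation ratio R = 1/(1 − f) ≈ 1/0.6930 ≈ 1.4430.
Each bolus raises the concentration by D/Vd = 2479/78 ≈ 31.782 mcg/mL.
Steady-state peak Cmax,ss = C₀·R ≈ 31.782 × 1.4430 ≈ 45.861 mcg/mL.
Peak 45.9 mcg/mL vs MTC 54 mcg/mL: below toxic threshold.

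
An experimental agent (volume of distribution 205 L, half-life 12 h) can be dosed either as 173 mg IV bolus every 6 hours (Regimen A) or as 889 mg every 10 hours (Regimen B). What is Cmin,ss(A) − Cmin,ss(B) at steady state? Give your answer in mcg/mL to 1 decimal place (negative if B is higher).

Regimen A: f = (1/2)^(6/12) ≈ 0.7071; Cmin,ss = (173/205)·f/(1−f) ≈ 2.037 mcg/mL.
Regimen B: f = (1/2)^(10/12) ≈ 0.5612; Cmin,ss = (889/205)·f/(1−f) ≈ 5.546 mcg/mL.
Difference ≈ 2.037 − 5.546 ≈ -3.509 mcg/mL.

-3.5 mcg/mL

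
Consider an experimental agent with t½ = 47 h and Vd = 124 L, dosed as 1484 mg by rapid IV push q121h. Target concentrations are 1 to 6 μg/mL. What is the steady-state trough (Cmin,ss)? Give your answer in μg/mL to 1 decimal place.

k = ln2/t½ = ln2/47 ≈ 0.014748 h⁻¹; fraction remaining f = e^(−kτ) = e^(−0.014748×121) ≈ 0.1679.
Single-dose peak C₀ = D/Vd = 1484/124 ≈ 11.968 μg/mL.
Steady-state trough Cmin,ss = C₀·f/(1−f) ≈ 11.968 × 0.1679/0.8321 ≈ 2.415 μg/mL.
Trough 2.4 μg/mL vs MEC 1 μg/mL: adequate.

2.4 μg/mL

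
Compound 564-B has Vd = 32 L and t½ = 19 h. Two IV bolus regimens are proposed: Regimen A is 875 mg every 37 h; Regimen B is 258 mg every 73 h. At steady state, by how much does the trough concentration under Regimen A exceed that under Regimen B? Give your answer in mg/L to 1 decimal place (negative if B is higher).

9.0 mg/L

Regimen A: f = (1/2)^(37/19) ≈ 0.2593; Cmin,ss = (875/32)·f/(1−f) ≈ 9.572 mg/L.
Regimen B: f = (1/2)^(73/19) ≈ 0.0697; Cmin,ss = (258/32)·f/(1−f) ≈ 0.604 mg/L.
Difference ≈ 9.572 − 0.604 ≈ 8.968 mg/L.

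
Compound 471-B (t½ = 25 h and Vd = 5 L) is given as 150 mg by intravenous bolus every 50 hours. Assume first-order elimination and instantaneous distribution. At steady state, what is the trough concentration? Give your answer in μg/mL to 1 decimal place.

10.0 μg/mL

τ = 50 h = 2 half-lives, so f = (1/2)^2 = 0.25.
At steady state, R = 1/(1 − 0.25) = 4/3.
Single-dose peak C₀ = D/Vd = 150/5 = 30 μg/mL.
Steady-state peak Cmax,ss = C₀·R = 30 × 4/3 ≈ 40.000 μg/mL.
Steady-state trough Cmin,ss = Cmax,ss·f ≈ 40.000 × 0.25 ≈ 10.000 μg/mL.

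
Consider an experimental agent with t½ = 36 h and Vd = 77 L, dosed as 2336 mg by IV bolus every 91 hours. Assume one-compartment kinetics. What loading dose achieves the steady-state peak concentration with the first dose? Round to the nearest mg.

2826 mg

f = (1/2)^(91/36) ≈ 0.173406; accumulation ratio R = 1/(1−f) ≈ 1.20978.
Loading dose to hit Cmax,ss on first dose: D_load = D_maint·R ≈ 2336 × 1.20978 ≈ 2826.05 mg.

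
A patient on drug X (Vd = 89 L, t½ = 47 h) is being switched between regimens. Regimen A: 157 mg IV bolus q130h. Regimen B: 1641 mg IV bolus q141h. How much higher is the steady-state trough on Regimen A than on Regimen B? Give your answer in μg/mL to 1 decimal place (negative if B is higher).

Regimen A: f = (1/2)^(130/47) ≈ 0.1470; Cmin,ss = (157/89)·f/(1−f) ≈ 0.304 μg/mL.
Regimen B: f = (1/2)^(141/47) ≈ 0.1250; Cmin,ss = (1641/89)·f/(1−f) ≈ 2.634 μg/mL.
Difference ≈ 0.304 − 2.634 ≈ -2.330 μg/mL.

-2.3 μg/mL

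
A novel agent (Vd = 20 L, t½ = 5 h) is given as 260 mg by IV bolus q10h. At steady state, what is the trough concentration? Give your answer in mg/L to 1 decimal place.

τ = 10 h = 2 half-lives, so f = (1/2)^2 = 0.25.
Accumulation ratio R = 1/(1 − f) = 1/0.75 = 4/3.
Single-dose peak C₀ = D/Vd = 260/20 = 13 mg/L.
Steady-state peak Cmax,ss = C₀·R = 13 × 4/3 ≈ 17.333 mg/L.
Steady-state trough Cmin,ss = Cmax,ss·f ≈ 17.333 × 0.25 ≈ 4.333 mg/L.

4.3 mg/L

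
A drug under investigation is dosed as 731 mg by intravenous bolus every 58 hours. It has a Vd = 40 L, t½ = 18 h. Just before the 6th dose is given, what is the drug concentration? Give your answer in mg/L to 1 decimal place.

f = (1/2)^(τ/t½) = (1/2)^(58/18) ≈ 0.1072.
C₀ = D/Vd = 731/40 ≈ 18.275 mg/L.
Before the 6th dose, 5 doses have been given. Superposition: Cmin = C₀·(f + f² + … + f^5).
≈ 18.275 × (0.1072 + 0.0115 + 0.0012 + 0.0001 + 0.0000) ≈ 18.275 × 0.1200 ≈ 2.193 mg/L.

2.2 mg/L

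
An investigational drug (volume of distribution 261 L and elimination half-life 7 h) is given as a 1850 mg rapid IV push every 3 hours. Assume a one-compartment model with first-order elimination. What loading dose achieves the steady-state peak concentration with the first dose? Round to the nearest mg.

f = (1/2)^(3/7) ≈ 0.742997; accumulation ratio R = 1/(1−f) ≈ 3.89101.
Loading dose to hit Cmax,ss on first dose: D_load = D_maint·R ≈ 1850 × 3.89101 ≈ 7198.37 mg.

7198 mg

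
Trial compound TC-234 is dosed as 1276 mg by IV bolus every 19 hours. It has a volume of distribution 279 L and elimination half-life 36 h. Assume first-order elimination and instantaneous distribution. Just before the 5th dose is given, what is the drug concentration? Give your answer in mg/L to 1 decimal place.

f = (1/2)^(τ/t½) = (1/2)^(19/36) ≈ 0.6936.
C₀ = D/Vd = 1276/279 ≈ 4.573 mg/L.
Before the 5th dose, 4 doses have been given. Superposition: Cmin = C₀·(f + f² + … + f^4).
≈ 4.573 × (0.6936 + 0.4811 + 0.3337 + 0.2314) ≈ 4.573 × 1.7398 ≈ 7.956 mg/L.

8.0 mg/L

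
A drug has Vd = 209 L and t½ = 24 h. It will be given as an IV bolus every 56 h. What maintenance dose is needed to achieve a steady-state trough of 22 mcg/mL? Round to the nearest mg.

τ/t½ = 56/24 ≈ 2.3333, so f = (1/2)^(56/24) ≈ 0.198425.
Cmin,ss = (D/Vd)·f/(1−f), so D = Cmin,ss·Vd·(1−f)/f.
D = 22 × 209 × (1−f)/f ≈ 22 × 209 × 4.03969 ≈ 18574.49 mg.

18574 mg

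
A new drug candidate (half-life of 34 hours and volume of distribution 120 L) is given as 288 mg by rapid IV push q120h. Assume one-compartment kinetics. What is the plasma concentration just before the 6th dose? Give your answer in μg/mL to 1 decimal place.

0.2 μg/mL

f = (1/2)^(τ/t½) = (1/2)^(120/34) ≈ 0.0866.
C₀ = D/Vd = 288/120 ≈ 2.400 μg/mL.
Before the 6th dose, 5 doses have been given. Superposition: Cmin = C₀·(f + f² + … + f^5).
≈ 2.400 × (0.0866 + 0.0075 + 0.0006 + 0.0001 + 0.0000) ≈ 2.400 × 0.0948 ≈ 0.228 μg/mL.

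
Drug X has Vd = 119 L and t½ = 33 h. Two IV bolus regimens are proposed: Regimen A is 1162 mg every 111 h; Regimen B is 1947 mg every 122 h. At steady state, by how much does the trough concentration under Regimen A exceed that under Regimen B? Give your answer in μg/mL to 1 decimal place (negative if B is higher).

-0.3 μg/mL

Regimen A: f = (1/2)^(111/33) ≈ 0.0972; Cmin,ss = (1162/119)·f/(1−f) ≈ 1.051 μg/mL.
Regimen B: f = (1/2)^(122/33) ≈ 0.0771; Cmin,ss = (1947/119)·f/(1−f) ≈ 1.367 μg/mL.
Difference ≈ 1.051 − 1.367 ≈ -0.316 μg/mL.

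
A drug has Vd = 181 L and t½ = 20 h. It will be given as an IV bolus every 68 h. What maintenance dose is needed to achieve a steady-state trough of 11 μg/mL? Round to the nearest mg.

19026 mg

τ/t½ = 68/20 ≈ 3.4, so f = (1/2)^(68/20) ≈ 0.094732.
Cmin,ss = (D/Vd)·f/(1−f), so D = Cmin,ss·Vd·(1−f)/f.
D = 11 × 181 × (1−f)/f ≈ 11 × 181 × 9.55610 ≈ 19026.20 mg.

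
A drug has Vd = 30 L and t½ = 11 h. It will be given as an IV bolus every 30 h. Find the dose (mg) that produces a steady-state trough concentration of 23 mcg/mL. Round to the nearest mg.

τ/t½ = 30/11 ≈ 2.7273, so f = (1/2)^(30/11) ≈ 0.151011.
Cmin,ss = (D/Vd)·f/(1−f), so D = Cmin,ss·Vd·(1−f)/f.
D = 23 × 30 × (1−f)/f ≈ 23 × 30 × 5.62203 ≈ 3879.20 mg.

3879 mg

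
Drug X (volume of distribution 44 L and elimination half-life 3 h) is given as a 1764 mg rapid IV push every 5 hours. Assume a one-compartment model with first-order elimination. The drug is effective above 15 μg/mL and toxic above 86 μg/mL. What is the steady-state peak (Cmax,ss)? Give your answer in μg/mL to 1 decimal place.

k = ln2/t½ = ln2/3 ≈ 0.231049 h⁻¹; fraction remaining f = e^(−kτ) = e^(−0.231049×5) ≈ 0.3150.
At steady state, accumulation factor R = 1/(1 − e^(−kτ)) ≈ 1.4599.
Each bolus raises the concentration by D/Vd = 1764/44 ≈ 40.091 μg/mL.
Steady-state peak Cmax,ss = C₀·R ≈ 40.091 × 1.4599 ≈ 58.529 μg/mL.
Peak 58.5 μg/mL vs MTC 86 μg/mL: below toxic threshold.

58.5 μg/mL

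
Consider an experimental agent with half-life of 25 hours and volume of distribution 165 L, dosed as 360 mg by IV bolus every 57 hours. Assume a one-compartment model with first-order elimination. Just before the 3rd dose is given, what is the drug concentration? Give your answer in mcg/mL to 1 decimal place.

0.5 mcg/mL

f = (1/2)^(τ/t½) = (1/2)^(57/25) ≈ 0.2059.
C₀ = D/Vd = 360/165 ≈ 2.182 mcg/mL.
Before the 3rd dose, 2 doses have been given. Superposition: Cmin = C₀·(f + f²).
≈ 2.182 × (0.2059 + 0.0424) ≈ 2.182 × 0.2483 ≈ 0.542 mcg/mL.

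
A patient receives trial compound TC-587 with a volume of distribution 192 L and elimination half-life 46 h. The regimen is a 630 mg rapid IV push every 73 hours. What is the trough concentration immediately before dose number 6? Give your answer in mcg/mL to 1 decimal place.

f = (1/2)^(τ/t½) = (1/2)^(73/46) ≈ 0.3329.
C₀ = D/Vd = 630/192 ≈ 3.281 mcg/mL.
Before the 6th dose, 5 doses have been given. Superposition: Cmin = C₀·(f + f² + … + f^5).
≈ 3.281 × (0.3329 + 0.1108 + 0.0369 + 0.0123 + 0.0041) ≈ 3.281 × 0.4970 ≈ 1.631 mcg/mL.

1.6 mcg/mL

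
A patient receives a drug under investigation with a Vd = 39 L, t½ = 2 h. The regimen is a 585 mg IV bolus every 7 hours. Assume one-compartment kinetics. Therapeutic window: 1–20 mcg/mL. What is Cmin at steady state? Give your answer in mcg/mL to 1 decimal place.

1.5 mcg/mL

Over one 7-h interval, 7/2 ≈ 3.5 half-lives elapse, leaving f ≈ 0.0884 of each dose.
At steady state, accumulation factor R = 1/(1 − e^(−kτ)) ≈ 1.0970.
Each bolus raises the concentration by D/Vd = 585/39 ≈ 15.000 mcg/mL.
Cmax,ss = C₀/(1 − f) ≈ 15.000/0.9116 ≈ 16.455 mcg/mL.
One interval later, Cmin,ss = Cmax,ss·e^(−kτ) ≈ 16.455 × 0.0884 ≈ 1.455 mcg/mL.
Trough 1.5 mcg/mL vs MEC 1 mcg/mL: adequate.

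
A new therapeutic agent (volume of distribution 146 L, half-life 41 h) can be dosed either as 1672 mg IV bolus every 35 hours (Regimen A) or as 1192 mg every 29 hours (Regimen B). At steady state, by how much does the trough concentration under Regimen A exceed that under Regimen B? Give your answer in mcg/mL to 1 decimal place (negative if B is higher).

Regimen A: f = (1/2)^(35/41) ≈ 0.5534; Cmin,ss = (1672/146)·f/(1−f) ≈ 14.191 mcg/mL.
Regimen B: f = (1/2)^(29/41) ≈ 0.6125; Cmin,ss = (1192/146)·f/(1−f) ≈ 12.905 mcg/mL.
Difference ≈ 14.191 − 12.905 ≈ 1.286 mcg/mL.

1.3 mcg/mL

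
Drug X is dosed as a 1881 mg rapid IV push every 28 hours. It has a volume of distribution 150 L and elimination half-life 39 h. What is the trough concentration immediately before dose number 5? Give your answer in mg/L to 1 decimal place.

f = (1/2)^(τ/t½) = (1/2)^(28/39) ≈ 0.6080.
C₀ = D/Vd = 1881/150 ≈ 12.540 mg/L.
Before the 5th dose, 4 doses have been given. Superposition: Cmin = C₀·(f + f² + … + f^4).
≈ 12.540 × (0.6080 + 0.3697 + 0.2248 + 0.1367) ≈ 12.540 × 1.3392 ≈ 16.794 mg/L.

16.8 mg/L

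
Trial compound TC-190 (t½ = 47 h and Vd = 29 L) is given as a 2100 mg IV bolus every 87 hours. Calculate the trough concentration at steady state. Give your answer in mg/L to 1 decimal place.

τ/t½ = 87/47 ≈ 1.8511, so fraction remaining f = (1/2)^(87/47) ≈ 0.2772.
Single-dose peak C₀ = D/Vd = 2100/29 ≈ 72.414 mg/L.
Steady-state trough Cmin,ss = C₀·f/(1−f) ≈ 72.414 × 0.2772/0.7228 ≈ 27.771 mg/L.

27.8 mg/L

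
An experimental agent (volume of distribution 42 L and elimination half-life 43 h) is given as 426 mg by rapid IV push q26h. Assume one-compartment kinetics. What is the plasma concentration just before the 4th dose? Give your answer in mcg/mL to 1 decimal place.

f = (1/2)^(τ/t½) = (1/2)^(26/43) ≈ 0.6576.
C₀ = D/Vd = 426/42 ≈ 10.143 mcg/mL.
Before the 4th dose, 3 doses have been given. Superposition: Cmin = C₀·(f + f² + … + f^3).
≈ 10.143 × (0.6576 + 0.4324 + 0.2844) ≈ 10.143 × 1.3744 ≈ 13.941 mcg/mL.

13.9 mcg/mL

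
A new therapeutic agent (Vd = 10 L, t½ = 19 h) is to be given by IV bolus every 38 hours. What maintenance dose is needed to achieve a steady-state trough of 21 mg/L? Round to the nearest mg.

τ/t½ = 38/19 ≈ 2, so f = (1/2)^(38/19) ≈ 0.250000.
Cmin,ss = (D/Vd)·f/(1−f), so D = Cmin,ss·Vd·(1−f)/f.
D = 21 × 10 × (1−f)/f ≈ 21 × 10 × 3.00000 ≈ 630.00 mg.

630 mg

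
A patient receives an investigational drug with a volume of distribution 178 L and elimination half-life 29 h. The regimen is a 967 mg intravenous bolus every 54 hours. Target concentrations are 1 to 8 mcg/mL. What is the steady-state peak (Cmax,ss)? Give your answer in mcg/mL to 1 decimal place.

Over one 54-h interval, 54/29 ≈ 1.8621 half-lives elapse, leaving f ≈ 0.2751 of each dose.
At steady state, accumulation factor R = 1/(1 − e^(−kτ)) ≈ 1.3795.
Each bolus raises the concentration by D/Vd = 967/178 ≈ 5.433 mcg/mL.
Steady-state peak Cmax,ss = C₀·R ≈ 5.433 × 1.3795 ≈ 7.495 mcg/mL.
Peak 7.5 mcg/mL vs MTC 8 mcg/mL: below toxic threshold.

7.5 mcg/mL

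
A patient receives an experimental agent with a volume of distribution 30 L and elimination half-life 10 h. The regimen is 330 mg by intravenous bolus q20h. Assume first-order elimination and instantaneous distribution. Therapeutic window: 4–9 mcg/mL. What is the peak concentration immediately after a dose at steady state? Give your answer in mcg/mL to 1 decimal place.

τ = 20 h = 2 half-lives, so f = (1/2)^2 = 0.25.
Accumulation ratio R = 1/(1 − f) = 1/0.75 = 4/3.
Single-dose peak C₀ = D/Vd = 330/30 = 11 mcg/mL.
Steady-state peak Cmax,ss = C₀·R = 11 × 4/3 ≈ 14.667 mcg/mL.
Peak 14.7 mcg/mL vs MTC 9 mcg/mL: exceeds toxic threshold.

14.7 mcg/mL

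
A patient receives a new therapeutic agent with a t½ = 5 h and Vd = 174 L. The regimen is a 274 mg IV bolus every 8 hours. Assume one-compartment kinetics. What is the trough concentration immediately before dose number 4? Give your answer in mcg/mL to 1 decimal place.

f = (1/2)^(τ/t½) = (1/2)^(8/5) ≈ 0.3299.
C₀ = D/Vd = 274/174 ≈ 1.575 mcg/mL.
Before the 4th dose, 3 doses have been given. Superposition: Cmin = C₀·(f + f² + … + f^3).
≈ 1.575 × (0.3299 + 0.1088 + 0.0359) ≈ 1.575 × 0.4746 ≈ 0.747 mcg/mL.

0.7 mcg/mL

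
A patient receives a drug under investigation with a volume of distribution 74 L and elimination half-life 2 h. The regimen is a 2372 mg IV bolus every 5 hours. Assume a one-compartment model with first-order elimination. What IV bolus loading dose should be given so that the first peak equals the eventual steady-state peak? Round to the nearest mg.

2881 mg

f = (1/2)^(5/2) ≈ 0.176777; accumulation ratio R = 1/(1−f) ≈ 1.21474.
Loading dose to hit Cmax,ss on first dose: D_load = D_maint·R ≈ 2372 × 1.21474 ≈ 2881.36 mg.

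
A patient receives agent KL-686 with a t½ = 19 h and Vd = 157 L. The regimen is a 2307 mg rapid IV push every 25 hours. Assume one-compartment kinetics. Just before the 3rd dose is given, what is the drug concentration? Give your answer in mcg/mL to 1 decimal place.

f = (1/2)^(τ/t½) = (1/2)^(25/19) ≈ 0.4017.
C₀ = D/Vd = 2307/157 ≈ 14.694 mcg/mL.
Before the 3rd dose, 2 doses have been given. Superposition: Cmin = C₀·(f + f²).
≈ 14.694 × (0.4017 + 0.1614) ≈ 14.694 × 0.5631 ≈ 8.274 mcg/mL.

8.3 mcg/mL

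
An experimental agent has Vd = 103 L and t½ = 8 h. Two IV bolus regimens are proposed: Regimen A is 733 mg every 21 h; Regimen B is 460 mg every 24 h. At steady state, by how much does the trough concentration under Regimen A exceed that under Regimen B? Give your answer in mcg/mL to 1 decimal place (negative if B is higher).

0.7 mcg/mL

Regimen A: f = (1/2)^(21/8) ≈ 0.1621; Cmin,ss = (733/103)·f/(1−f) ≈ 1.377 mcg/mL.
Regimen B: f = (1/2)^(24/8) ≈ 0.1250; Cmin,ss = (460/103)·f/(1−f) ≈ 0.638 mcg/mL.
Difference ≈ 1.377 − 0.638 ≈ 0.739 mcg/mL.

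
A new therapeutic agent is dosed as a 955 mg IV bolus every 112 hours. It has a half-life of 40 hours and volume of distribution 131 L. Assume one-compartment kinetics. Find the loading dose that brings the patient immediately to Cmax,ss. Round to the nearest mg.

f = (1/2)^(112/40) ≈ 0.143587; accumulation ratio R = 1/(1−f) ≈ 1.16766.
Loading dose to hit Cmax,ss on first dose: D_load = D_maint·R ≈ 955 × 1.16766 ≈ 1115.12 mg.

1115 mg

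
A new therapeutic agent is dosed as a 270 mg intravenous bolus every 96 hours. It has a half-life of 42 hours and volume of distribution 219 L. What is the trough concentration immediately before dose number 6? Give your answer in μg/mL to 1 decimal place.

0.3 μg/mL

f = (1/2)^(τ/t½) = (1/2)^(96/42) ≈ 0.2051.
C₀ = D/Vd = 270/219 ≈ 1.233 μg/mL.
Before the 6th dose, 5 doses have been given. Superposition: Cmin = C₀·(f + f² + … + f^5).
≈ 1.233 × (0.2051 + 0.0421 + 0.0086 + 0.0018 + 0.0004) ≈ 1.233 × 0.2580 ≈ 0.318 μg/mL.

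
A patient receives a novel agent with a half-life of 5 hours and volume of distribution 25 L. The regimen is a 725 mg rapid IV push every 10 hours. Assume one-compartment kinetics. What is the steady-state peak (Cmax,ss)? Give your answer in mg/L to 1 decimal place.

38.7 mg/L

τ = 10 h = 2 half-lives, so f = (1/2)^2 = 0.25.
Accumulation ratio R = 1/(1 − f) = 1/0.75 = 4/3.
Single-dose peak C₀ = D/Vd = 725/25 = 29 mg/L.
Steady-state peak Cmax,ss = C₀·R = 29 × 4/3 ≈ 38.667 mg/L.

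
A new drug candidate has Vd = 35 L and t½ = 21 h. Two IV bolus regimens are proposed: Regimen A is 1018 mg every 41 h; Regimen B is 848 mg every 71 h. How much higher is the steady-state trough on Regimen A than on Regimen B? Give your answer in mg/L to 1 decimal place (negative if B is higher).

7.6 mg/L

Regimen A: f = (1/2)^(41/21) ≈ 0.2584; Cmin,ss = (1018/35)·f/(1−f) ≈ 10.135 mg/L.
Regimen B: f = (1/2)^(71/21) ≈ 0.0960; Cmin,ss = (848/35)·f/(1−f) ≈ 2.573 mg/L.
Difference ≈ 10.135 − 2.573 ≈ 7.562 mg/L.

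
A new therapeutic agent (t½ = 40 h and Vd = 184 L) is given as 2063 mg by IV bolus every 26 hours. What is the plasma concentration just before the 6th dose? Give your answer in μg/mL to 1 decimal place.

f = (1/2)^(τ/t½) = (1/2)^(26/40) ≈ 0.6373.
C₀ = D/Vd = 2063/184 ≈ 11.212 μg/mL.
Before the 6th dose, 5 doses have been given. Superposition: Cmin = C₀·(f + f² + … + f^5).
≈ 11.212 × (0.6373 + 0.4062 + 0.2588 + 0.1650 + 0.1051) ≈ 11.212 × 1.5724 ≈ 17.630 μg/mL.

17.6 μg/mL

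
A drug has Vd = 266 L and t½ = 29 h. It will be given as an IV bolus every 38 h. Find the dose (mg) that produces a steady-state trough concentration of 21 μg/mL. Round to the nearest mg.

8267 mg

τ/t½ = 38/29 ≈ 1.3103, so f = (1/2)^(38/29) ≈ 0.403224.
Cmin,ss = (D/Vd)·f/(1−f), so D = Cmin,ss·Vd·(1−f)/f.
D = 21 × 266 × (1−f)/f ≈ 21 × 266 × 1.48001 ≈ 8267.34 mg.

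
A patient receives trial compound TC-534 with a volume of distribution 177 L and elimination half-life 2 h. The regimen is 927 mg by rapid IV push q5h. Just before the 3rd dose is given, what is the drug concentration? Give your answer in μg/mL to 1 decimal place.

1.1 μg/mL

f = (1/2)^(τ/t½) = (1/2)^(5/2) ≈ 0.1768.
C₀ = D/Vd = 927/177 ≈ 5.237 μg/mL.
Before the 3rd dose, 2 doses have been given. Superposition: Cmin = C₀·(f + f²).
≈ 5.237 × (0.1768 + 0.0313) ≈ 5.237 × 0.2081 ≈ 1.090 μg/mL.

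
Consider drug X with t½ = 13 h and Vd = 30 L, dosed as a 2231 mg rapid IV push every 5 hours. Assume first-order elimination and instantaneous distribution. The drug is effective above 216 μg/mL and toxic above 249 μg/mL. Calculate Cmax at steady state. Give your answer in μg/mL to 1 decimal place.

317.8 μg/mL

τ/t½ = 5/13 ≈ 0.38462, so fraction remaining f = (1/2)^(5/13) ≈ 0.7660.
Accumulation ratio R = 1/(1 − f) ≈ 1/0.2340 ≈ 4.2735.
Single-dose peak C₀ = D/Vd = 2231/30 ≈ 74.367 μg/mL.
Steady-state peak Cmax,ss = C₀·R ≈ 74.367 × 4.2735 ≈ 317.807 μg/mL.
Peak 317.8 μg/mL vs MTC 249 μg/mL: exceeds toxic threshold.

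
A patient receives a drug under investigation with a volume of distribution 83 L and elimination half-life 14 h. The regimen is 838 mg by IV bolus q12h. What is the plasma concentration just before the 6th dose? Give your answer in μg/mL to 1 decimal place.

f = (1/2)^(τ/t½) = (1/2)^(12/14) ≈ 0.5520.
C₀ = D/Vd = 838/83 ≈ 10.096 μg/mL.
Before the 6th dose, 5 doses have been given. Superposition: Cmin = C₀·(f + f² + … + f^5).
≈ 10.096 × (0.5520 + 0.3047 + 0.1682 + 0.0928 + 0.0513) ≈ 10.096 × 1.1690 ≈ 11.802 μg/mL.

11.8 μg/mL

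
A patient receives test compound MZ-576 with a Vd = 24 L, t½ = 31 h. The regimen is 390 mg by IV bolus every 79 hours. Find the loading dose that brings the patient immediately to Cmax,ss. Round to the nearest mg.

f = (1/2)^(79/31) ≈ 0.170946; accumulation ratio R = 1/(1−f) ≈ 1.20619.
Loading dose to hit Cmax,ss on first dose: D_load = D_maint·R ≈ 390 × 1.20619 ≈ 470.41 mg.

470 mg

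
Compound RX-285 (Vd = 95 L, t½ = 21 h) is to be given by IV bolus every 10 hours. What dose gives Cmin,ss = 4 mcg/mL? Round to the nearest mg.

τ/t½ = 10/21 ≈ 0.47619, so f = (1/2)^(10/21) ≈ 0.718873.
Cmin,ss = (D/Vd)·f/(1−f), so D = Cmin,ss·Vd·(1−f)/f.
D = 4 × 95 × (1−f)/f ≈ 4 × 95 × 0.39107 ≈ 148.61 mg.

149 mg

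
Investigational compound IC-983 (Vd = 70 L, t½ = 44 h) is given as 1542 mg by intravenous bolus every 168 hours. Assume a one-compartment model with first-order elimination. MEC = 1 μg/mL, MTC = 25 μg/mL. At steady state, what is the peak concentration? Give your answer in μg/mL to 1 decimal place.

23.7 μg/mL

k = ln2/t½ = ln2/44 ≈ 0.015753 h⁻¹; fraction remaining f = e^(−kτ) = e^(−0.015753×168) ≈ 0.0709.
Accumulation ratio R = 1/(1 − f) ≈ 1/0.9291 ≈ 1.0763.
Single-dose peak C₀ = D/Vd = 1542/70 ≈ 22.029 μg/mL.
Cmax,ss = C₀/(1 − f) ≈ 22.029/0.9291 ≈ 23.710 μg/mL.
Peak 23.7 μg/mL vs MTC 25 μg/mL: below toxic threshold.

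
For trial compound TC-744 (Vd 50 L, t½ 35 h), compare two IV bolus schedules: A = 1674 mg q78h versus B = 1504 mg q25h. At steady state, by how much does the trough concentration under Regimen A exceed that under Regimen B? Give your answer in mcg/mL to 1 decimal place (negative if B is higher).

-37.9 mcg/mL

Regimen A: f = (1/2)^(78/35) ≈ 0.2134; Cmin,ss = (1674/50)·f/(1−f) ≈ 9.083 mcg/mL.
Regimen B: f = (1/2)^(25/35) ≈ 0.6095; Cmin,ss = (1504/50)·f/(1−f) ≈ 46.949 mcg/mL.
Difference ≈ 9.083 − 46.949 ≈ -37.866 mcg/mL.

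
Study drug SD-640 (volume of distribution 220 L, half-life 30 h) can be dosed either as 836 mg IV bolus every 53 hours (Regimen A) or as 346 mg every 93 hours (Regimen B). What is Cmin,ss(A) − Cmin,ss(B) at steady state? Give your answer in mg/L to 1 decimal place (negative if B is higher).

Regimen A: f = (1/2)^(53/30) ≈ 0.2939; Cmin,ss = (836/220)·f/(1−f) ≈ 1.582 mg/L.
Regimen B: f = (1/2)^(93/30) ≈ 0.1166; Cmin,ss = (346/220)·f/(1−f) ≈ 0.208 mg/L.
Difference ≈ 1.582 − 0.208 ≈ 1.374 mg/L.

1.4 mg/L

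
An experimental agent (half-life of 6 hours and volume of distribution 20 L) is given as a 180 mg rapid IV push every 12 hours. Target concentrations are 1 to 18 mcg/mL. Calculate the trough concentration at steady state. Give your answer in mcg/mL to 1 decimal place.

3.0 mcg/mL

The dosing interval is 2 half-lives, so f = 2^(−2) = 0.25.
At steady state, R = 1/(1 − 0.25) = 4/3.
Single-dose peak C₀ = D/Vd = 180/20 = 9 mcg/mL.
Steady-state peak Cmax,ss = C₀·R = 9 × 4/3 ≈ 12.000 mcg/mL.
Steady-state trough Cmin,ss = Cmax,ss·f ≈ 12.000 × 0.25 ≈ 3.000 mcg/mL.
Trough 3.0 mcg/mL vs MEC 1 mcg/mL: adequate.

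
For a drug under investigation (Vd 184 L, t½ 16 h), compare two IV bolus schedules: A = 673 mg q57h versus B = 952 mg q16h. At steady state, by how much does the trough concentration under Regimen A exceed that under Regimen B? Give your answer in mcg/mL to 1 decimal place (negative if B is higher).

Regimen A: f = (1/2)^(57/16) ≈ 0.0846; Cmin,ss = (673/184)·f/(1−f) ≈ 0.338 mcg/mL.
Regimen B: f = (1/2)^(16/16) ≈ 0.5000; Cmin,ss = (952/184)·f/(1−f) ≈ 5.174 mcg/mL.
Difference ≈ 0.338 − 5.174 ≈ -4.836 mcg/mL.

-4.8 mcg/mL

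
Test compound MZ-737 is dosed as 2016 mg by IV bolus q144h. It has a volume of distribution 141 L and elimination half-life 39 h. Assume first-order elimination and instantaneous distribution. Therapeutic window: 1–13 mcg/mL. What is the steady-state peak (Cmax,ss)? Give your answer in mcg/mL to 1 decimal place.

15.5 mcg/mL

k = ln2/t½ = ln2/39 ≈ 0.017773 h⁻¹; fraction remaining f = e^(−kτ) = e^(−0.017773×144) ≈ 0.0774.
Accumulation ratio R = 1/(1 − f) ≈ 1/0.9226 ≈ 1.0839.
Single-dose peak C₀ = D/Vd = 2016/141 ≈ 14.298 mcg/mL.
Cmax,ss = C₀/(1 − f) ≈ 14.298/0.9226 ≈ 15.498 mcg/mL.
Peak 15.5 mcg/mL vs MTC 13 mcg/mL: exceeds toxic threshold.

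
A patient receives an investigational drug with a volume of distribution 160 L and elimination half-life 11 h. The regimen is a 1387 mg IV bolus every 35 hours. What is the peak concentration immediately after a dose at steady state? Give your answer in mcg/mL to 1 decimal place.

9.7 mcg/mL

k = ln2/t½ = ln2/11 ≈ 0.063013 h⁻¹; fraction remaining f = e^(−kτ) = e^(−0.063013×35) ≈ 0.1102.
Accumulation ratio R = 1/(1 − f) ≈ 1/0.8898 ≈ 1.1238.
Single-dose peak C₀ = D/Vd = 1387/160 ≈ 8.669 mcg/mL.
Cmax,ss = C₀/(1 − f) ≈ 8.669/0.8898 ≈ 9.743 mcg/mL.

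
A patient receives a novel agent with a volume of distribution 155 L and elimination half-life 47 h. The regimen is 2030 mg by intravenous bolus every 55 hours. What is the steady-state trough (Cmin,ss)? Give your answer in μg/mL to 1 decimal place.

τ/t½ = 55/47 ≈ 1.1702, so fraction remaining f = (1/2)^(55/47) ≈ 0.4444.
At steady state, accumulation factor R = 1/(1 − e^(−kτ)) ≈ 1.7999.
Each bolus raises the concentration by D/Vd = 2030/155 ≈ 13.097 μg/mL.
Steady-state peak Cmax,ss = C₀·R ≈ 13.097 × 1.7999 ≈ 23.573 μg/mL.
Steady-state trough Cmin,ss = Cmax,ss·f ≈ 23.573 × 0.4444 ≈ 10.476 μg/mL.

10.5 μg/mL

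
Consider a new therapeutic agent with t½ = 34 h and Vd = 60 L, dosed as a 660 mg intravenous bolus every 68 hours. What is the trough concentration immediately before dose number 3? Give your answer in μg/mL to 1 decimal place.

f = (1/2)^(τ/t½) = (1/2)^(68/34) ≈ 0.2500.
C₀ = D/Vd = 660/60 ≈ 11.000 μg/mL.
Before the 3rd dose, 2 doses have been given. Superposition: Cmin = C₀·(f + f²).
≈ 11.000 × (0.2500 + 0.0625) ≈ 11.000 × 0.3125 ≈ 3.438 μg/mL.

3.4 μg/mL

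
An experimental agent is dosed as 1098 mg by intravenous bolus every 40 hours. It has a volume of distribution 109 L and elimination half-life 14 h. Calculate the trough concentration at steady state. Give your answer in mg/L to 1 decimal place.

1.6 mg/L

k = ln2/t½ = ln2/14 ≈ 0.049511 h⁻¹; fraction remaining f = e^(−kτ) = e^(−0.049511×40) ≈ 0.1380.
At steady state, accumulation factor R = 1/(1 − e^(−kτ)) ≈ 1.1601.
Single-dose peak C₀ = D/Vd = 1098/109 ≈ 10.073 mg/L.
Steady-state peak Cmax,ss = C₀·R ≈ 10.073 × 1.1601 ≈ 11.686 mg/L.
One interval later, Cmin,ss = Cmax,ss·e^(−kτ) ≈ 11.686 × 0.1380 ≈ 1.613 mg/L.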